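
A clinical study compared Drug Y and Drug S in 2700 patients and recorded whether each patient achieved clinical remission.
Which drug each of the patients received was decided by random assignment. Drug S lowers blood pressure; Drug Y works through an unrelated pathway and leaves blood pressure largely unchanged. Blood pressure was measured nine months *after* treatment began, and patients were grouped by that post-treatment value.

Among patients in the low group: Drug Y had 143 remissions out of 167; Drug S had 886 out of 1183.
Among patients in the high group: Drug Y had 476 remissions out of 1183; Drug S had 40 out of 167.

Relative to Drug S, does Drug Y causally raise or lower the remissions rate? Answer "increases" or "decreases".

decreases

The distribution of blood pressure is itself part of what the drug does — it is an intermediate outcome. Holding it fixed would remove that part of the effect; the total effect is the pooled difference.
Pooled: Drug Y 45.9% vs Drug S 68.6%; Drug S is higher overall.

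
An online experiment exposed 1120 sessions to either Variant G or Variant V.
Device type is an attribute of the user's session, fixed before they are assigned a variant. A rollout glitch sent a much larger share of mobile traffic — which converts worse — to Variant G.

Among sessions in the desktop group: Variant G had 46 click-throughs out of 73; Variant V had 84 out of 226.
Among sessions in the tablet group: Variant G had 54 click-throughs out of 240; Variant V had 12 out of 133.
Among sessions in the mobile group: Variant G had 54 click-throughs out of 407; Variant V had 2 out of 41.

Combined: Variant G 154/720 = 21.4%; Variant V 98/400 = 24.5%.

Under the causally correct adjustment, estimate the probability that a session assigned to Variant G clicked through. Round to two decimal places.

0.30

The imbalance in device type arose from how sessions were allocated, not from anything the variant did; and device type independently affects the outcome. The pooled gap is confounded — condition on device type.
Standardising Variant G to the population device type mix: 0.267·46/73 + 0.333·54/240 + 0.400·54/407 = 0.296.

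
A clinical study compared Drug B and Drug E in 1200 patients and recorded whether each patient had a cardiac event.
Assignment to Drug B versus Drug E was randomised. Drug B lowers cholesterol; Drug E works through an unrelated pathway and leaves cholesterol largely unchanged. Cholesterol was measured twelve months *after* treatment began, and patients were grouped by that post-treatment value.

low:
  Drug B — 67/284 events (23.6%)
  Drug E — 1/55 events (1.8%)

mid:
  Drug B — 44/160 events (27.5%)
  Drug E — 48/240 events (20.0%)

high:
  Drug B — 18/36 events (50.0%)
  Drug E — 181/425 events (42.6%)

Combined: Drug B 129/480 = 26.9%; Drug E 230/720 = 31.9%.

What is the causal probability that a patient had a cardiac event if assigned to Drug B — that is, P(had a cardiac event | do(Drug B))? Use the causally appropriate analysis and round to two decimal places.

0.27

Cholesterol is downstream of the drug. One should not condition on a consequence of treatment, so the overall rates are the right comparison.
So P(outcome | do(Drug B)) is just the pooled rate for Drug B: 129/480 = 0.269.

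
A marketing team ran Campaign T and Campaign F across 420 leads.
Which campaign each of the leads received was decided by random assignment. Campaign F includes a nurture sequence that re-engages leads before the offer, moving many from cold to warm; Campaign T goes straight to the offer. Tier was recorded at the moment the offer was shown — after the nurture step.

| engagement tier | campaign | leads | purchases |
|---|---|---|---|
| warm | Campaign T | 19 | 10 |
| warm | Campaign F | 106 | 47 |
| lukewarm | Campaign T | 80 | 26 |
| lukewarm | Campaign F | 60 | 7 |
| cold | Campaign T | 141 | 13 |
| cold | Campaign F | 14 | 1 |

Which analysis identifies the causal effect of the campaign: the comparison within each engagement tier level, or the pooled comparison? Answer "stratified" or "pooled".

pooled

The engagement tier-specific comparison favours Campaign T throughout, but the pooled figures favour Campaign F. The question is whether to condition on engagement tier.
Stratifying would compare campaigns among leads the campaigns themselves sorted into engagement tier groups — a form of selection on an intermediate. The unconditioned pooled rates give the total causal effect.
Pooled: Campaign T 20.4% vs Campaign F 30.6%; Campaign F is higher overall.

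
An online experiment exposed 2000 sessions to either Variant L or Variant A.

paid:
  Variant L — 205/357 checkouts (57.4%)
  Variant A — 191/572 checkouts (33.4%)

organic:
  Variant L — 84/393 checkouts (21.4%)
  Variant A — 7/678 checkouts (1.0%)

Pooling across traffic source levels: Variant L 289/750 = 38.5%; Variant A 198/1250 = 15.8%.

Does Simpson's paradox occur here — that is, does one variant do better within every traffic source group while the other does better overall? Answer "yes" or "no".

Within each traffic source level (paid 57.4% vs 33.4%; organic 21.4% vs 1.0%), Variant L has the higher rate every time. Pooled: 38.5% vs 15.8% — Variant L has the higher rate overall. They agree.

no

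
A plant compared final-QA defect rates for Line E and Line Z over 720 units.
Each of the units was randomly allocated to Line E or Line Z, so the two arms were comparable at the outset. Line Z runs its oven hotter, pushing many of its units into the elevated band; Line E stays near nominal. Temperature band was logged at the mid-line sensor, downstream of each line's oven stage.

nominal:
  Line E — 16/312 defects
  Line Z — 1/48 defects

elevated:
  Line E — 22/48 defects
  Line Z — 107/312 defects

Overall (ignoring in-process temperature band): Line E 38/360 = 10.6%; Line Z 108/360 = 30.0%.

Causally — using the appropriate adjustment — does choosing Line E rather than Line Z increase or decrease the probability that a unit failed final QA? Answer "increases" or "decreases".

Line Z is lower inside every in-process temperature band stratum but Line E is lower in aggregate. Whether to stratify depends on how in-process temperature band relates to the line.
Stratifying would compare lines among units the lines themselves sorted into in-process temperature band groups — a form of selection on an intermediate. The unconditioned pooled rates give the total causal effect.
Pooled: Line E 10.6% vs Line Z 30.0%; Line E is lower overall.

decreases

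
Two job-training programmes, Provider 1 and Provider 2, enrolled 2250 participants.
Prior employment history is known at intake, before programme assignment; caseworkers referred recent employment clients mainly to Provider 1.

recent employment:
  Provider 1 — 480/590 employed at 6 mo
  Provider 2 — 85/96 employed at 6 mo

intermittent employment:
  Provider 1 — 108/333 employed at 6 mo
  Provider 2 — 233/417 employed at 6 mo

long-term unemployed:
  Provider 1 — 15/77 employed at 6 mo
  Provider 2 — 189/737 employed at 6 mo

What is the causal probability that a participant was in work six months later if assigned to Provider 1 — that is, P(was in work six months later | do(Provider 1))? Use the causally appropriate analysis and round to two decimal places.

The prior employment history-specific comparison favours Provider 2 throughout, but the pooled figures favour Provider 1. The question is whether to condition on prior employment history.
Here prior employment history is a common cause — it drives both which programme a case falls under and the outcome. The crude comparison mixes populations; the stratum-specific rates are the causally relevant ones.
Standardising Provider 1 to the population prior employment history mix: 0.305·480/590 + 0.333·108/333 + 0.362·15/77 = 0.427.

0.43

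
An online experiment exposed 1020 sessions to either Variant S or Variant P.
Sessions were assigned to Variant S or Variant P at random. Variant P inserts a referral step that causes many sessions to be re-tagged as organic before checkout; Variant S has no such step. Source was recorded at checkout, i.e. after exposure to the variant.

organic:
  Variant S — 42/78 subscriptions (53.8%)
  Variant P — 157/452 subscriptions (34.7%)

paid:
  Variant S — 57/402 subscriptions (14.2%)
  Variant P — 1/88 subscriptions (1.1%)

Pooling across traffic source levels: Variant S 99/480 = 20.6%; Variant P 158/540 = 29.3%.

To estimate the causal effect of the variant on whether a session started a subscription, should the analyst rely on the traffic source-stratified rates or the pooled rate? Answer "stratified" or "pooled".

pooled

Traffic source is downstream of the variant. One should not condition on a consequence of treatment, so the overall rates are the right comparison.
Pooled: Variant S 20.6% vs Variant P 29.3%; Variant P is higher overall.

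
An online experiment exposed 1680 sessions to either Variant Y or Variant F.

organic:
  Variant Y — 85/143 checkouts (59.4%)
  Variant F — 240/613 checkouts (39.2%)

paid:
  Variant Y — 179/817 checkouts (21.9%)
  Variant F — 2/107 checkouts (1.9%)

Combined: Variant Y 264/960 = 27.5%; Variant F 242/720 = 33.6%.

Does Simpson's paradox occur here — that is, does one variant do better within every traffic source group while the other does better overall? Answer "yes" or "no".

Within each traffic source level (organic 59.4% vs 39.2%; paid 21.9% vs 1.9%), Variant Y has the higher rate every time. Pooled: 27.5% vs 33.6% — Variant F has the higher rate overall. The two comparisons disagree.

yes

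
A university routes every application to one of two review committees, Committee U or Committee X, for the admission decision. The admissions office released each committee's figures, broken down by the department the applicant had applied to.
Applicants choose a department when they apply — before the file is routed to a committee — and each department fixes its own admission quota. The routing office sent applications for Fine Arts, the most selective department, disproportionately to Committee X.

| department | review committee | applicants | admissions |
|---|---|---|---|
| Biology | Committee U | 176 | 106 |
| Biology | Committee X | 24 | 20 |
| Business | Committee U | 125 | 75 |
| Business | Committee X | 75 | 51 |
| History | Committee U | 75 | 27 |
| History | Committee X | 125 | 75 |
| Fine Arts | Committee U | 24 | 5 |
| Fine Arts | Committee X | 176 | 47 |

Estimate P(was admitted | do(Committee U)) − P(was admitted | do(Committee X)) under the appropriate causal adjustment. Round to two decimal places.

Committee X is higher inside every department stratum but Committee U is higher in aggregate. Whether to stratify depends on how department relates to the review committee.
The imbalance in department arose from how applicants were allocated, not from anything the review committee did; and department independently affects the outcome. The pooled gap is confounded — condition on department.
Adjusting over the population distribution of department: 0.250·(0.602−0.833) + 0.250·(0.600−0.680) + 0.250·(0.360−0.600) + 0.250·(0.208−0.267) = -0.152.

-0.15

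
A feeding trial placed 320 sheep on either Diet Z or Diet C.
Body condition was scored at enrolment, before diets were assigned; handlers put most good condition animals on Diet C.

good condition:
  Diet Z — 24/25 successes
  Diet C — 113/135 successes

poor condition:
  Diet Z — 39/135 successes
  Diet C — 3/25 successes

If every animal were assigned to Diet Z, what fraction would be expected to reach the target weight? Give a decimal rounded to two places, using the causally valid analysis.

Within every starting body condition level Diet Z has the higher rate, yet pooled Diet C does — Simpson's reversal.
Here starting body condition is a common cause — it drives both which diet a case falls under and the outcome. The crude comparison mixes populations; the stratum-specific rates are the causally relevant ones.
Standardising Diet Z to the population starting body condition mix: 0.500·24/25 + 0.500·39/135 = 0.624.

0.62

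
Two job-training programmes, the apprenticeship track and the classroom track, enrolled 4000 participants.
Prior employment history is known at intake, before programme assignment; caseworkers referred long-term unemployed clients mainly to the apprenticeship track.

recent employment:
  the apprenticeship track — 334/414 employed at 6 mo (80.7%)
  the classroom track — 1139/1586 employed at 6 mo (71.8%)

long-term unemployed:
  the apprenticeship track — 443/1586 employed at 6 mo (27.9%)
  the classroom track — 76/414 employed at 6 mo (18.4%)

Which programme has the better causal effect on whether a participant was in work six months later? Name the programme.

the apprenticeship track

Within every prior employment history level the apprenticeship track has the higher rate, yet pooled the classroom track does — Simpson's reversal.
Here prior employment history is a common cause — it drives both which programme a case falls under and the outcome. The crude comparison mixes populations; the stratum-specific rates are the causally relevant ones.
Within each level — recent employment: 80.7% vs 71.8%; long-term unemployed: 27.9% vs 18.4% — the apprenticeship track is higher every time.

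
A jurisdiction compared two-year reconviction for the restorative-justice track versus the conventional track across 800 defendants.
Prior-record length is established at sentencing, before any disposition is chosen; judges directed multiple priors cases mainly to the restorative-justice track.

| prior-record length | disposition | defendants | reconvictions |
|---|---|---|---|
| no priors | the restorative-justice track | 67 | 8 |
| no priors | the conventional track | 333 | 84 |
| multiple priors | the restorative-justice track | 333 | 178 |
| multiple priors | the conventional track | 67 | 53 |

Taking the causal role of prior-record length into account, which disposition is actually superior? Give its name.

the restorative-justice track

the restorative-justice track is lower inside every prior-record length stratum but the conventional track is lower in aggregate. Whether to stratify depends on how prior-record length relates to the disposition.
Prior-record length is set before the disposition has any effect — it is not caused by the disposition — and it independently drives the outcome. That makes it a confounder, so the causal comparison is within prior-record length levels.
Within each level — no priors: 11.9% vs 25.2%; multiple priors: 53.5% vs 79.1% — the restorative-justice track is lower every time.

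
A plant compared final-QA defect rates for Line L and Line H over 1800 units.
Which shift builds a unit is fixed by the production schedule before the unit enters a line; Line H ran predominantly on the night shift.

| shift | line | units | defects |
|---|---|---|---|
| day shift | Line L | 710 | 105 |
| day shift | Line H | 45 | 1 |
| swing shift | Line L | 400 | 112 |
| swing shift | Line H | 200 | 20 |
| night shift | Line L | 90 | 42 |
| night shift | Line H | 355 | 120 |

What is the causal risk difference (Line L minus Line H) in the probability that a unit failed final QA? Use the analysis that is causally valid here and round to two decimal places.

Shift is set before the line has any effect — it is not caused by the line — and it independently drives the outcome. That makes it a confounder, so the causal comparison is within shift levels.
Adjusting over the population distribution of shift: 0.419·(0.148−0.022) + 0.333·(0.280−0.100) + 0.247·(0.467−0.338) = +0.145.

+0.14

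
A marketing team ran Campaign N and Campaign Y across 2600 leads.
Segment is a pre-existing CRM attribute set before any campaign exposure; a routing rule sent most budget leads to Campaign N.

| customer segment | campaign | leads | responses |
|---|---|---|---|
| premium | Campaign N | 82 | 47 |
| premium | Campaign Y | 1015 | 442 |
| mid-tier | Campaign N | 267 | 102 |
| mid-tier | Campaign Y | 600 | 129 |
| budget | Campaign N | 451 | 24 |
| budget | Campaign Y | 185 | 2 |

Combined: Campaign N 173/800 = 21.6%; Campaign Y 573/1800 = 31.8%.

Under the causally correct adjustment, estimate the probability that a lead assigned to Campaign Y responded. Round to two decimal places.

0.26

The stratified and pooled comparisons disagree (Campaign N wins within each customer segment; Campaign Y wins overall), so the answer turns on the causal role of customer segment.
Customer segment satisfies the back-door criterion: it is not a descendant of the campaign, and it blocks the spurious path from campaign to outcome. Adjusting for it (i.e., using the within-customer segment rates) gives the causal effect.
Standardising Campaign Y to the population customer segment mix: 0.422·442/1015 + 0.333·129/600 + 0.245·2/185 = 0.258.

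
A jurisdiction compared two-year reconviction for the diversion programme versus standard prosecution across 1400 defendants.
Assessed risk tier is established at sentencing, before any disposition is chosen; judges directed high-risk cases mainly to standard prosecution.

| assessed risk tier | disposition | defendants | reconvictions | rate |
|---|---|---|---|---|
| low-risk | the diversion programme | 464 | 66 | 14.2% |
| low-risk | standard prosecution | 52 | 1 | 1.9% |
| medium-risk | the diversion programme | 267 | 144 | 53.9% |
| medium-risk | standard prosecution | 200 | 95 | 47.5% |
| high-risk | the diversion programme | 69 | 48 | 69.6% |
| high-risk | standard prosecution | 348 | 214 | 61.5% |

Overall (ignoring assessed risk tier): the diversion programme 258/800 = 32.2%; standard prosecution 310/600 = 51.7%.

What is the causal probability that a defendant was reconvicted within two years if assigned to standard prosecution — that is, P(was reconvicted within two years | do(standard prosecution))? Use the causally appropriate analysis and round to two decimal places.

0.35

Here assessed risk tier is a common cause — it drives both which disposition a case falls under and the outcome. The crude comparison mixes populations; the stratum-specific rates are the causally relevant ones.
Standardising standard prosecution to the population assessed risk tier mix: 0.369·1/52 + 0.334·95/200 + 0.298·214/348 = 0.349.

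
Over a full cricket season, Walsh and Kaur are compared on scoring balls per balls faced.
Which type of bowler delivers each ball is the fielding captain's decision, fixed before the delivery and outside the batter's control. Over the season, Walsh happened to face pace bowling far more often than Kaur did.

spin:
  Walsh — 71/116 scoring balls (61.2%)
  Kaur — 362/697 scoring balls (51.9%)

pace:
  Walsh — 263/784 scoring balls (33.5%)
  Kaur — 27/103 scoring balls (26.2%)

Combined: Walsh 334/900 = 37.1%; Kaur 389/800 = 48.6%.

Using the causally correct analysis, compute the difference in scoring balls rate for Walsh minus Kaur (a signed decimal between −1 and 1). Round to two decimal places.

+0.08

Nothing the player does changes bowling type; the imbalance is an allocation artefact. With bowling type also predicting the outcome, the pooled figure is confounded, and the within-stratum comparison is the causal one.
Adjusting over the population distribution of bowling type: 0.478·(0.612−0.519) + 0.522·(0.335−0.262) = +0.083.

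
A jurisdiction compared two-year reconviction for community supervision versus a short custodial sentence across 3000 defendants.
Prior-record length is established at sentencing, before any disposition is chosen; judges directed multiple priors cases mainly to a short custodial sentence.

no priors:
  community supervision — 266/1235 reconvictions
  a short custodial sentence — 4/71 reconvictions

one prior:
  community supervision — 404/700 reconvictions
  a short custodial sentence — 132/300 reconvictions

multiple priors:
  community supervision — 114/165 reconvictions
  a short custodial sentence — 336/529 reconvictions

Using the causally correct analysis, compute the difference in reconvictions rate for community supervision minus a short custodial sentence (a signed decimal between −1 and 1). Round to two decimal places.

+0.13

a short custodial sentence is lower inside every prior-record length stratum but community supervision is lower in aggregate. Whether to stratify depends on how prior-record length relates to the disposition.
Here prior-record length is a common cause — it drives both which disposition a case falls under and the outcome. The crude comparison mixes populations; the stratum-specific rates are the causally relevant ones.
Adjusting over the population distribution of prior-record length: 0.435·(0.215−0.056) + 0.333·(0.577−0.440) + 0.231·(0.691−0.635) = +0.128.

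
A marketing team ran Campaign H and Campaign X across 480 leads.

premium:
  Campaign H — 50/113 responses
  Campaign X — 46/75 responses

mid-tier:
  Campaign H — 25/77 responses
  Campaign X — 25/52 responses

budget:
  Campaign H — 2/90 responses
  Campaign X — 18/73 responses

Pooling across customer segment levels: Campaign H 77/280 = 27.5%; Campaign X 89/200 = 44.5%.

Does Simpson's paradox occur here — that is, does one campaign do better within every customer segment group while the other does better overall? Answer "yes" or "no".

Within each customer segment level (premium 44.2% vs 61.3%; mid-tier 32.5% vs 48.1%; budget 2.2% vs 24.7%), Campaign X has the higher rate every time. Pooled: 27.5% vs 44.5% — Campaign X has the higher rate overall. They agree.

no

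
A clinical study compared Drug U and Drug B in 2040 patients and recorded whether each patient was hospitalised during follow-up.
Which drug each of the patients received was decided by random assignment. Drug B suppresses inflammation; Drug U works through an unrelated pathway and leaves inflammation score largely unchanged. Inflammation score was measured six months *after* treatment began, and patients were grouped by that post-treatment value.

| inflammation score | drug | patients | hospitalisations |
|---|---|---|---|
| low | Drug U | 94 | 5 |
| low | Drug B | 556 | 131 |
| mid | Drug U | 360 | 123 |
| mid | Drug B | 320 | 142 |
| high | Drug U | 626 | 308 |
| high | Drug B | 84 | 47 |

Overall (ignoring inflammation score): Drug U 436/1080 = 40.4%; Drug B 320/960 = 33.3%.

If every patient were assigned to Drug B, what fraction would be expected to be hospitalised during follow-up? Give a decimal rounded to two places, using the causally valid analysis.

Inflammation score is downstream of the drug. One should not condition on a consequence of treatment, so the overall rates are the right comparison.
So P(outcome | do(Drug B)) is just the pooled rate for Drug B: 320/960 = 0.333.

0.33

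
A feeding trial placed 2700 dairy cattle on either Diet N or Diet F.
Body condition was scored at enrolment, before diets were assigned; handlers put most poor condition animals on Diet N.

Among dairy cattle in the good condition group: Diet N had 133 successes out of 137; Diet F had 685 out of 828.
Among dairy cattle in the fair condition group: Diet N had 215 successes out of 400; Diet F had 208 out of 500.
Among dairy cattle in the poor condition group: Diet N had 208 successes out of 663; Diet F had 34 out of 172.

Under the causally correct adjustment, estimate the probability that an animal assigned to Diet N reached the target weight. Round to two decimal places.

0.62

The starting body condition-specific comparison favours Diet N throughout, but the pooled figures favour Diet F. The question is whether to condition on starting body condition.
Starting body condition is set before the diet has any effect — it is not caused by the diet — and it independently drives the outcome. That makes it a confounder, so the causal comparison is within starting body condition levels.
Standardising Diet N to the population starting body condition mix: 0.357·133/137 + 0.333·215/400 + 0.309·208/663 = 0.623.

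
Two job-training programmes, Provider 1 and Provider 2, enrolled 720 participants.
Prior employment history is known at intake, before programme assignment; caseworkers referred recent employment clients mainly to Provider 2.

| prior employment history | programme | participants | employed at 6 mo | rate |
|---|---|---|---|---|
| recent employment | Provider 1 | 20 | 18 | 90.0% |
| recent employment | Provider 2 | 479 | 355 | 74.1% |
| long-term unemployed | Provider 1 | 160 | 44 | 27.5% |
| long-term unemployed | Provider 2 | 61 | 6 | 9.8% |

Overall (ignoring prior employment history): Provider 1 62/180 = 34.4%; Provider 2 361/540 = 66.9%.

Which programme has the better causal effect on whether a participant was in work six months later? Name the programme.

Provider 1

Here prior employment history is a common cause — it drives both which programme a case falls under and the outcome. The crude comparison mixes populations; the stratum-specific rates are the causally relevant ones.
Within each level — recent employment: 90.0% vs 74.1%; long-term unemployed: 27.5% vs 9.8% — Provider 1 is higher every time.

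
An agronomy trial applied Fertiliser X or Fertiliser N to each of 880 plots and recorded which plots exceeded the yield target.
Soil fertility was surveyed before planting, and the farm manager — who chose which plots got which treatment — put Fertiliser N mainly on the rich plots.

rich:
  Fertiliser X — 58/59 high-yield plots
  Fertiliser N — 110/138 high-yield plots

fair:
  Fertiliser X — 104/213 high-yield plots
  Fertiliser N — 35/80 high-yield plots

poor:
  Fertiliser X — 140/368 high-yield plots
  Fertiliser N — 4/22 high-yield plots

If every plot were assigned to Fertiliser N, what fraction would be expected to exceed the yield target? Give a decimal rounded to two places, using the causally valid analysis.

0.40

Within every soil fertility level Fertiliser X has the higher rate, yet pooled Fertiliser N does — Simpson's reversal.
Soil fertility satisfies the back-door criterion: it is not a descendant of the fertiliser, and it blocks the spurious path from fertiliser to outcome. Adjusting for it (i.e., using the within-soil fertility rates) gives the causal effect.
Standardising Fertiliser N to the population soil fertility mix: 0.224·110/138 + 0.333·35/80 + 0.443·4/22 = 0.405.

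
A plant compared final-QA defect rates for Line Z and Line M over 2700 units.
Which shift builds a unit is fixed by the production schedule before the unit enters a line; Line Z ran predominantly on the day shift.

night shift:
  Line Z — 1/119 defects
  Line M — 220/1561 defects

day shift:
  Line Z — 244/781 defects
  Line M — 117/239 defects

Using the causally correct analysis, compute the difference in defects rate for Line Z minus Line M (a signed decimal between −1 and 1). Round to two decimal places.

The imbalance in shift arose from how units were allocated, not from anything the line did; and shift independently affects the outcome. The pooled gap is confounded — condition on shift.
Adjusting over the population distribution of shift: 0.622·(0.008−0.141) + 0.378·(0.312−0.490) = -0.149.

-0.15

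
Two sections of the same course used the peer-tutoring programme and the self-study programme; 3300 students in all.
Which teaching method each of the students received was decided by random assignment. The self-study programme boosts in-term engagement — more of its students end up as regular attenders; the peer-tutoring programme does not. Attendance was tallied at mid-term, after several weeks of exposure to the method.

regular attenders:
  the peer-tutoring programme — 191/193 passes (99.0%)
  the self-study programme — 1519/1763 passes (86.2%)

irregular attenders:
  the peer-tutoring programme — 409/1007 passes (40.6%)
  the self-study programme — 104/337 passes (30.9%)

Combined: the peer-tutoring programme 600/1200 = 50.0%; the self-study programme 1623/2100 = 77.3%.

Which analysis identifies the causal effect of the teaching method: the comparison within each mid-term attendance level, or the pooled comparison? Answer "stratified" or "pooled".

pooled

Stratifying would compare teaching methods among students the teaching methods themselves sorted into mid-term attendance groups — a form of selection on an intermediate. The unconditioned pooled rates give the total causal effect.
Pooled: the peer-tutoring programme 50.0% vs the self-study programme 77.3%; the self-study programme is higher overall.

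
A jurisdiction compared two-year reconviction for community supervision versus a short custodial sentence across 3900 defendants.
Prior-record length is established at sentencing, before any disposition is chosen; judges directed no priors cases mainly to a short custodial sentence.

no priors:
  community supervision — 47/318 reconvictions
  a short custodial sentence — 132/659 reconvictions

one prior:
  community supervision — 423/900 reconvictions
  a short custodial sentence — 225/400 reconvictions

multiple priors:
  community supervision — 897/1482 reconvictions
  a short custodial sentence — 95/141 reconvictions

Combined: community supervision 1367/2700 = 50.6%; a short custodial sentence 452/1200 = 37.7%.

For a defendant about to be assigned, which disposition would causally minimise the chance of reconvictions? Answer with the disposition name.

community supervision

Nothing the disposition does changes prior-record length; the imbalance is an allocation artefact. With prior-record length also predicting the outcome, the pooled figure is confounded, and the within-stratum comparison is the causal one.
Within each level — no priors: 14.8% vs 20.0%; one prior: 47.0% vs 56.2%; multiple priors: 60.5% vs 67.4% — community supervision is lower every time.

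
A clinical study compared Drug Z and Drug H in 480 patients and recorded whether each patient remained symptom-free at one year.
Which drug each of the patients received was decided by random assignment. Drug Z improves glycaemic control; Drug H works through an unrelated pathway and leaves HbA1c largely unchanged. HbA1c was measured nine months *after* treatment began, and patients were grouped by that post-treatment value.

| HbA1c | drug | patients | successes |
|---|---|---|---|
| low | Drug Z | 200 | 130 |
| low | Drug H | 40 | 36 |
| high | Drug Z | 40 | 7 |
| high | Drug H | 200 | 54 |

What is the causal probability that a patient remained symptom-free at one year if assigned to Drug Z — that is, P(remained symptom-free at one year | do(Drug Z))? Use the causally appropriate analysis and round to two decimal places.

Within every HbA1c level Drug H has the higher rate, yet pooled Drug Z does — Simpson's reversal.
HbA1c is downstream of the drug. One should not condition on a consequence of treatment, so the overall rates are the right comparison.
So P(outcome | do(Drug Z)) is just the pooled rate for Drug Z: 137/240 = 0.571.

0.57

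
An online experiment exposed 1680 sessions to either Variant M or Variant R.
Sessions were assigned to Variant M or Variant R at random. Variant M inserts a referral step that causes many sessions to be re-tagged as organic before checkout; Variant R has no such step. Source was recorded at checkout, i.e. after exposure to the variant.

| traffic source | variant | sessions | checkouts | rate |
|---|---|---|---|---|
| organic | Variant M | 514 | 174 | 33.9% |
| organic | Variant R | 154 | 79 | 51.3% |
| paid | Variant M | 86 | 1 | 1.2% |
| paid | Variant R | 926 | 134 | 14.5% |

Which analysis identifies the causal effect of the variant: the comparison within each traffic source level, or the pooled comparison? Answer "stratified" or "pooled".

pooled

The traffic source-specific comparison favours Variant R throughout, but the pooled figures favour Variant M. The question is whether to condition on traffic source.
Traffic source here is a post-treatment variable shaped by the variant; conditioning on it would introduce bias rather than remove it. The overall comparison is the causal one.
Pooled: Variant M 29.2% vs Variant R 19.7%; Variant M is higher overall.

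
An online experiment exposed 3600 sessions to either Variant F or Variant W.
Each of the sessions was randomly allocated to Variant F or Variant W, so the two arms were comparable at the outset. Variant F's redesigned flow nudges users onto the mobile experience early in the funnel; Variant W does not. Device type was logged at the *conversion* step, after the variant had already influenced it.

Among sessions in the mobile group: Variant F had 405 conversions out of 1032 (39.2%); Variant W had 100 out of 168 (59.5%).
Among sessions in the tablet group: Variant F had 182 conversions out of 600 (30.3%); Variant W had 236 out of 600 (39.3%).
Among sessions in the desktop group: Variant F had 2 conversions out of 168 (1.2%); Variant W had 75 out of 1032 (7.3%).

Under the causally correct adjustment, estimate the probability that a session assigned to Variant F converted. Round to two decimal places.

0.33

Within every device type level Variant W has the higher rate, yet pooled Variant F does — Simpson's reversal.
Device type is recorded after the variant and is itself shifted by it — it sits on the causal path from variant to outcome. Conditioning on a mediator would strip out part of the effect we want; the pooled comparison gives the total causal effect.
So P(outcome | do(Variant F)) is just the pooled rate for Variant F: 589/1800 = 0.327.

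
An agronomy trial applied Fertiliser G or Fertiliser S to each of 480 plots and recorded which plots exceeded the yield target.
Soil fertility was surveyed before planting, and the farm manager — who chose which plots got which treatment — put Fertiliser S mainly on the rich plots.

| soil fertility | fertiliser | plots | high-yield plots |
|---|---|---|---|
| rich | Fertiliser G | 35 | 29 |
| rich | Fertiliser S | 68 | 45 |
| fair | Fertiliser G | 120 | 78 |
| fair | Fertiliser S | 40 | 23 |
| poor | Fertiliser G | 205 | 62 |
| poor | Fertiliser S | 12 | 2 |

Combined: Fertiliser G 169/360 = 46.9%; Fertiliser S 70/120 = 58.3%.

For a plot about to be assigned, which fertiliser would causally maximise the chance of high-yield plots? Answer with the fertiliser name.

Fertiliser G

Within every soil fertility level Fertiliser G has the higher rate, yet pooled Fertiliser S does — Simpson's reversal.
Soil fertility is set before the fertiliser has any effect — it is not caused by the fertiliser — and it independently drives the outcome. That makes it a confounder, so the causal comparison is within soil fertility levels.
Within each level — rich: 82.9% vs 66.2%; fair: 65.0% vs 57.5%; poor: 30.2% vs 16.7% — Fertiliser G is higher every time.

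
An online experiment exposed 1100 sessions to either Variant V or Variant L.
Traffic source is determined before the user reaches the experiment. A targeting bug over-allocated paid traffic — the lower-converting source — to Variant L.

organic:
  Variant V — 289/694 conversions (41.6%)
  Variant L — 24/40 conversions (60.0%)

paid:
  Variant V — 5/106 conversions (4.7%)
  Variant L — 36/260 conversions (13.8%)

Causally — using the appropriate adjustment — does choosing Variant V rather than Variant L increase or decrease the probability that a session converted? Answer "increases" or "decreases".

Here traffic source is a common cause — it drives both which variant a case falls under and the outcome. The crude comparison mixes populations; the stratum-specific rates are the causally relevant ones.
Within each level — organic: 41.6% vs 60.0%; paid: 4.7% vs 13.8% — Variant L is higher every time.

decreases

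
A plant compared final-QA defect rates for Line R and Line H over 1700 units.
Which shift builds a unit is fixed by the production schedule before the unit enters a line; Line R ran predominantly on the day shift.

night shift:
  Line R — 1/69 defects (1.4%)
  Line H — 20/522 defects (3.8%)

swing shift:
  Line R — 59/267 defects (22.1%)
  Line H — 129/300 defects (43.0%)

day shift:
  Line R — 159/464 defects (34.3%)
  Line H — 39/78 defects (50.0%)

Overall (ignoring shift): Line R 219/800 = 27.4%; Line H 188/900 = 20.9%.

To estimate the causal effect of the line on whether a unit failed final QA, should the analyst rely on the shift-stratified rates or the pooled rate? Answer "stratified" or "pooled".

The imbalance in shift arose from how units were allocated, not from anything the line did; and shift independently affects the outcome. The pooled gap is confounded — condition on shift.
Within each level — night shift: 1.4% vs 3.8%; swing shift: 22.1% vs 43.0%; day shift: 34.3% vs 50.0% — Line R is lower every time.

stratified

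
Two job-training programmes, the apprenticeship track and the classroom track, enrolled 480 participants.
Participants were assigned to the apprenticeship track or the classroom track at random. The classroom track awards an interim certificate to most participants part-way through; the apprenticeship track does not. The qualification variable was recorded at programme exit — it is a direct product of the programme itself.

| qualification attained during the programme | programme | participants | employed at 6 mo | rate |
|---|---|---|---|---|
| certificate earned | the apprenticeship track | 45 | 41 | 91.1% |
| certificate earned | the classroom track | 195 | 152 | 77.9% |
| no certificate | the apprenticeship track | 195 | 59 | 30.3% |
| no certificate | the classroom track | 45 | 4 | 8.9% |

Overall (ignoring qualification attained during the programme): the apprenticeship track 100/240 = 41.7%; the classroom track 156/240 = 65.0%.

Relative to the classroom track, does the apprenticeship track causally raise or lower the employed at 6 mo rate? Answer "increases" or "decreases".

The qualification attained during the programme-specific comparison favours the apprenticeship track throughout, but the pooled figures favour the classroom track. The question is whether to condition on qualification attained during the programme.
Qualification attained during the programme is downstream of the programme. One should not condition on a consequence of treatment, so the overall rates are the right comparison.
Pooled: the apprenticeship track 41.7% vs the classroom track 65.0%; the classroom track is higher overall.

decreases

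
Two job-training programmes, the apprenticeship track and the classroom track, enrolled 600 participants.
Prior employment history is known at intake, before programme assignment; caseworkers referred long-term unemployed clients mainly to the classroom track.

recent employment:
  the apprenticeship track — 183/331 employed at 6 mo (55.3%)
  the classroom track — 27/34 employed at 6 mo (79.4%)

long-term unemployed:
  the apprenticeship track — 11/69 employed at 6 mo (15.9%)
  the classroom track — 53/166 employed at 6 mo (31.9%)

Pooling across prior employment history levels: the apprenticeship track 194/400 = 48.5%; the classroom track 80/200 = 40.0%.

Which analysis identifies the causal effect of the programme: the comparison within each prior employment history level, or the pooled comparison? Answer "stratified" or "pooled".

stratified

Here prior employment history is a common cause — it drives both which programme a case falls under and the outcome. The crude comparison mixes populations; the stratum-specific rates are the causally relevant ones.
Within each level — recent employment: 55.3% vs 79.4%; long-term unemployed: 15.9% vs 31.9% — the classroom track is higher every time.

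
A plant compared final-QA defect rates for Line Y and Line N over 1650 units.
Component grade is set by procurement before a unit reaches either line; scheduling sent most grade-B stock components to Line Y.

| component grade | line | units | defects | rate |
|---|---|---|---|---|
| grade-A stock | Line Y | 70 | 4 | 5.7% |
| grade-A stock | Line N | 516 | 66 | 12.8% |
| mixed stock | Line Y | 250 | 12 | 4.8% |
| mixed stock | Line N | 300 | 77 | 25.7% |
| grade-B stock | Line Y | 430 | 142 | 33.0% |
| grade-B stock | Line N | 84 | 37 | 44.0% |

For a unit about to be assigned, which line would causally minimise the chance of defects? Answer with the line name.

Line Y

Component grade satisfies the back-door criterion: it is not a descendant of the line, and it blocks the spurious path from line to outcome. Adjusting for it (i.e., using the within-component grade rates) gives the causal effect.
Within each level — grade-A stock: 5.7% vs 12.8%; mixed stock: 4.8% vs 25.7%; grade-B stock: 33.0% vs 44.0% — Line Y is lower every time.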